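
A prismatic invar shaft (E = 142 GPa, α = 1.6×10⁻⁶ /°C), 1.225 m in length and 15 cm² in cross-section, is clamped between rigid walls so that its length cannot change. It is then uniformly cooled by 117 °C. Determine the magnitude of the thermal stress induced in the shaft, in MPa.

The supports are rigid, so the total axial strain is zero. The restrained thermal strain is ε = αΔT = 1.6×10⁻⁶ × 117 = 187.2×10⁻⁶.
Hence σ = E·αΔT = 142×10³ × 187.2×10⁻⁶ = 26.58 MPa, tensile.

σ ≈ 26.6 MPa (tensile)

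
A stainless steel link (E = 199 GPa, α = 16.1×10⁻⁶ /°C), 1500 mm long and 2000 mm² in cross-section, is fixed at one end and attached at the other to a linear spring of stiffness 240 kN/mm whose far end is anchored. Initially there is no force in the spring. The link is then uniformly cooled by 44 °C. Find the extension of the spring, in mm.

Free thermal contraction: δ_free = αΔT L = 16.1×10⁻⁶ × 44 × 1500 = 1.063 mm.
Let P be the tensile force in the spring. The link extends elastically by PL/(AE) and the spring stretches by P/k; together these equal δ_free.
P [ L/(AE) + 1/k ] = δ_free → P [ 1500/(2000×199×10³) + 1/(240×10³) ] = 1.063.
P = 1.063 / 7.936×10⁻⁶ = 133900 N.
Spring extension = P/k = 133900/(240×10³) = 0.5579 mm.

δ ≈ 0.558 mm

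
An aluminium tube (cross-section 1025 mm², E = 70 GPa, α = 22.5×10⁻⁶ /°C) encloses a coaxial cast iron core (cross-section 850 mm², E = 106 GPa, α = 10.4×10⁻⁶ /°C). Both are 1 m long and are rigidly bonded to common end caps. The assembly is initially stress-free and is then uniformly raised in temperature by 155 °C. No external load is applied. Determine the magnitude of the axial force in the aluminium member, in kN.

P ≈ 74.9 kN (compressive in the aluminium)

The aluminium has the larger α, so on heating it would change length more than the cast iron if both were free. The rigid plates force a common final length, so the aluminium is put into compression and the cast iron into tension, with equal and opposite forces P (no external load).
Setting the final lengths equal and cancelling L: (α₁ − α₂)ΔT = P/(A₁E₁) + P/(A₂E₂).
|α₁ − α₂|·ΔT = 12.1×10⁻⁶ × 155 = 0.001875.
1/(A₁E₁) + 1/(A₂E₂) = 1/(1025×70×10³) + 1/(850×106×10³) = 2.504×10⁻⁸ N⁻¹.
P = 0.001875 / 2.504×10⁻⁸ = 74910 N = 74.91 kN.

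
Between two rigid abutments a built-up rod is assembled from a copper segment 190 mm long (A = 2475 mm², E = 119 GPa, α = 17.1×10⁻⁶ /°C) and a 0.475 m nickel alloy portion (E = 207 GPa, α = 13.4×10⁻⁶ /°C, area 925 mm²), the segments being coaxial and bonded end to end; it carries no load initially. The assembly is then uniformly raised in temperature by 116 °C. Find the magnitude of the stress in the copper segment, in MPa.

With the walls removed the bar would change length by δ_free = Σ αᵢΔT Lᵢ = 17.1×10⁻⁶×116×190 + 13.4×10⁻⁶×116×475 = 1.115 mm.
The rigid supports impose zero overall length change; the single axial force P common to all segments must satisfy P Σ Lᵢ/(AᵢEᵢ) = δ_free.
Σ Lᵢ/(AᵢEᵢ) = 190/(2475×119×10³) + 475/(925×207×10³) = 3.126×10⁻⁶ mm/N.
P = 1.115 / 3.126×10⁻⁶ = 356800 N = 356.8 kN, compressive.
σ_{copper} = P / A = 356800 / 2475 = 144.2 MPa.

σ ≈ 144 MPa (compressive)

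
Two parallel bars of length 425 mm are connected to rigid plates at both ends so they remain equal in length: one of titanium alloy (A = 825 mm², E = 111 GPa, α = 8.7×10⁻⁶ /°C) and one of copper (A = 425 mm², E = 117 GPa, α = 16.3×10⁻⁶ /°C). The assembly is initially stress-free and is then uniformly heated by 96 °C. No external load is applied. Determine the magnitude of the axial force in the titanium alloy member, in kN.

P ≈ 23.5 kN (tensile in the titanium alloy)

The copper has the larger α, so on heating it would change length more than the titanium alloy if both were free. The rigid plates force a common final length, so the copper is put into compression and the titanium alloy into tension, with equal and opposite forces P (no external load).
Equating the net (thermal + elastic) strains gives |α₁ − α₂|·ΔT = P·[1/(A₁E₁) + 1/(A₂E₂)].
|α₁ − α₂|·ΔT = 7.6×10⁻⁶ × 96 = 0.0007296.
1/(A₁E₁) + 1/(A₂E₂) = 1/(825×111×10³) + 1/(425×117×10³) = 3.103×10⁻⁸ N⁻¹.
So P = 0.0007296 / 3.103×10⁻⁸ = 23.51 kN.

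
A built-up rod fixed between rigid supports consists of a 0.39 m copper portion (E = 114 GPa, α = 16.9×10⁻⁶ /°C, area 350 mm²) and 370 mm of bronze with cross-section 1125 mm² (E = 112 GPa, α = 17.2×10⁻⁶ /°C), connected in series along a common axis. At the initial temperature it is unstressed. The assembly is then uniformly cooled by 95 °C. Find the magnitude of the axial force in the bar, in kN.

P ≈ 96.8 kN (tensile)

Free thermal contraction of the whole bar: Σ αᵢΔT Lᵢ = 16.9×10⁻⁶×95×390 + 17.2×10⁻⁶×95×370 = 1.231 mm.
The walls prevent any net length change, so an axial force P (same in every segment) develops. Compatibility: P · Σ Lᵢ/(AᵢEᵢ) = δ_free.
The series flexibility is Σ Lᵢ/(AᵢEᵢ) = 390/(350×114×10³) + 370/(1125×112×10³) = 1.271×10⁻⁵ mm/N.
So P = 1.231 / 1.271×10⁻⁵ = 96.82 kN, tensile.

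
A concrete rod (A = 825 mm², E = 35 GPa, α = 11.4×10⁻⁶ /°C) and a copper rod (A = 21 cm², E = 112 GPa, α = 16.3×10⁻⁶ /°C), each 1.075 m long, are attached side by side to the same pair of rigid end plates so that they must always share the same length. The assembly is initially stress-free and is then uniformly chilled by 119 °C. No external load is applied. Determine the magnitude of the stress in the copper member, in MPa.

σ ≈ 7.14 MPa (tensile)

Equilibrium of a rigid end plate with no external load gives equal and opposite internal forces ±P in the two members. Since α_{copper} > α_{concrete}, cooling drives the copper into tension and the concrete into compression.
Setting the final lengths equal and cancelling L: (α₁ − α₂)ΔT = P/(A₁E₁) + P/(A₂E₂).
|α₁ − α₂|·ΔT = 4.9×10⁻⁶ × 119 = 0.0005831.
1/(A₁E₁) + 1/(A₂E₂) = 1/(825×35×10³) + 1/(2100×112×10³) = 3.888×10⁻⁸ N⁻¹.
So P = 0.0005831 / 3.888×10⁻⁸ = 15 kN.
σ_{copper} = P/A₂ = 15000/2100 = 7.141 MPa, tensile.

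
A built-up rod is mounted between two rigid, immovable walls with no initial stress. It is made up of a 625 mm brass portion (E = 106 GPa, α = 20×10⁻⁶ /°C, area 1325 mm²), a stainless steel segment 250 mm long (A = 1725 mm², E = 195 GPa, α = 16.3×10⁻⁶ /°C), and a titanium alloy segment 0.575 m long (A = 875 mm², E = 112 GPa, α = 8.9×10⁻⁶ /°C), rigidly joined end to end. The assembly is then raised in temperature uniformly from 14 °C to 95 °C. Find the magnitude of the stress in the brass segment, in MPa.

σ ≈ 120 MPa (compressive)

With the walls removed the bar would change length by δ_free = Σ αᵢΔT Lᵢ = 20×10⁻⁶×81×625 + 16.3×10⁻⁶×81×250 + 8.9×10⁻⁶×81×575 = 1.757 mm.
Since the ends are fixed, an axial force P builds up, equal in every segment, with P · Σ Lᵢ/(AᵢEᵢ) = δ_free.
Σ Lᵢ/(AᵢEᵢ) = 625/(1325×106×10³) + 250/(1725×195×10³) + 575/(875×112×10³) = 1.106×10⁻⁵ mm/N.
So P = 1.757 / 1.106×10⁻⁵ = 158.9 kN, compressive.
σ_{brass} = P / A = 158900 / 1325 = 119.9 MPa.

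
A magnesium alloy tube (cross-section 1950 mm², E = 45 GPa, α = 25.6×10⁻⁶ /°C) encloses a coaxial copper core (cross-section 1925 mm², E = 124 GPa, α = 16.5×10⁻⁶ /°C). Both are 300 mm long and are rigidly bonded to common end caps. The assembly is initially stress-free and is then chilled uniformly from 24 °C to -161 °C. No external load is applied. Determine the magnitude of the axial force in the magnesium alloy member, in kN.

Equilibrium of a rigid end plate with no external load gives equal and opposite internal forces ±P in the two members. Since α_{magnesium alloy} > α_{copper}, cooling drives the magnesium alloy into tension and the copper into compression.
Compatibility of the two members (thermal + elastic change equal): (α₁ − α₂)ΔT = P·[1/(A₁E₁) + 1/(A₂E₂)].
|α₁ − α₂|·ΔT = 9.1×10⁻⁶ × 185 = 0.001684.
1/(A₁E₁) + 1/(A₂E₂) = 1/(1950×45×10³) + 1/(1925×124×10³) = 1.559×10⁻⁸ N⁻¹.
P = 0.001684 / 1.559×10⁻⁸ = 108000 N = 108 kN.

P ≈ 108 kN (tensile in the magnesium alloy)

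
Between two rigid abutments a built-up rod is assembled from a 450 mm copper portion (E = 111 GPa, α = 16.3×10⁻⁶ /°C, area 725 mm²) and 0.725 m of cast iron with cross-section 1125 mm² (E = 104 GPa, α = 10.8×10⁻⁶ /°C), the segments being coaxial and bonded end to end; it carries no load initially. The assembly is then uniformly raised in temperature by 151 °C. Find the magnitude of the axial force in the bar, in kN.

P ≈ 194 kN (compressive)

With the walls removed the bar would change length by δ_free = Σ αᵢΔT Lᵢ = 16.3×10⁻⁶×151×450 + 10.8×10⁻⁶×151×725 = 2.29 mm.
The rigid supports impose zero overall length change; the single axial force P common to all segments must satisfy P Σ Lᵢ/(AᵢEᵢ) = δ_free.
The series flexibility is Σ Lᵢ/(AᵢEᵢ) = 450/(725×111×10³) + 725/(1125×104×10³) = 1.179×10⁻⁵ mm/N.
P = 2.29 / 1.179×10⁻⁵ = 194300 N = 194.3 kN, compressive.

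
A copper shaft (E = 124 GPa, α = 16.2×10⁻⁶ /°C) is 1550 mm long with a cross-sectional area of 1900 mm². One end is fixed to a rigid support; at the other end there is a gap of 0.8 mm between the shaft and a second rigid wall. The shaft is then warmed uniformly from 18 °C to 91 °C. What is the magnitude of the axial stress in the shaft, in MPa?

If the wall were absent the shaft would grow by αΔT L = 16.2×10⁻⁶ × 73 × 1550 = 1.833 mm.
This exceeds the 0.8 mm gap, so the wall pushes back. The portion of expansion that must be recovered elastically is δ_free − gap = 1.833 − 0.8 = 1.033 mm.
So σ = E(δ_free − g)/L = 124×10³ × 1.033/1550 = 82.64 MPa.

σ ≈ 82.6 MPa (compressive)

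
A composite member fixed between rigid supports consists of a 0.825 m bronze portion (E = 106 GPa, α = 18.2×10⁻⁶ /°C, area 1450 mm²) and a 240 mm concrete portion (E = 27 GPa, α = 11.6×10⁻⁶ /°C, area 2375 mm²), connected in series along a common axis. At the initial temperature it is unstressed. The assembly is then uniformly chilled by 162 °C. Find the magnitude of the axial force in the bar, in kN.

With the walls removed the bar would change length by δ_free = Σ αᵢΔT Lᵢ = 18.2×10⁻⁶×162×825 + 11.6×10⁻⁶×162×240 = 2.883 mm.
The walls prevent any net length change, so an axial force P (same in every segment) develops. Compatibility: P · Σ Lᵢ/(AᵢEᵢ) = δ_free.
The series flexibility is Σ Lᵢ/(AᵢEᵢ) = 825/(1450×106×10³) + 240/(2375×27×10³) = 9.11×10⁻⁶ mm/N.
P = 2.883 / 9.11×10⁻⁶ = 316500 N = 316.5 kN, tensile.

P ≈ 317 kN (tensile)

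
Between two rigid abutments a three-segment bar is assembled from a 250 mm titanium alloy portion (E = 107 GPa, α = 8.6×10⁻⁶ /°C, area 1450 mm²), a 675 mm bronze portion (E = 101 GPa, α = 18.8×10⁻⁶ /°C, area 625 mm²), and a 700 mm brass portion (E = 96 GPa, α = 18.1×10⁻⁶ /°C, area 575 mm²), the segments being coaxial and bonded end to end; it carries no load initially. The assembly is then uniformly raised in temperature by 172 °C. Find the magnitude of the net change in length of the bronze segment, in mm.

If the supports were absent, the total length change would be Σ αᵢΔT Lᵢ = 8.6×10⁻⁶×172×250 + 18.8×10⁻⁶×172×675 + 18.1×10⁻⁶×172×700 = 4.732 mm.
The rigid supports impose zero overall length change; the single axial force P common to all segments must satisfy P Σ Lᵢ/(AᵢEᵢ) = δ_free.
Σ Lᵢ/(AᵢEᵢ) = 250/(1450×107×10³) + 675/(625×101×10³) + 700/(575×96×10³) = 2.499×10⁻⁵ mm/N.
P = 4.732 / 2.499×10⁻⁵ = 189400 N = 189.4 kN, compressive.
For the bronze segment, free thermal change = 18.8×10⁻⁶×172×675 = 2.183 mm and elastic change from P = 189400×675/(625×101×10³) = 2.025 mm; these oppose, so the net change is 0.158 mm (segment lengthens).

|ΔL| ≈ 0.158 mm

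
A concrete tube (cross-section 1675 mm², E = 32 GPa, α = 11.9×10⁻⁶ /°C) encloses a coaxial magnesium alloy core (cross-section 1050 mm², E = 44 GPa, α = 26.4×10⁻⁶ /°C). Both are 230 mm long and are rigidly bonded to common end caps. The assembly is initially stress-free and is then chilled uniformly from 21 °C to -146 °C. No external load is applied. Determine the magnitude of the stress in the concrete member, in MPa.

The magnesium alloy has the larger α, so on cooling it would change length more than the concrete if both were free. The rigid plates force a common final length, so the magnesium alloy is put into tension and the concrete into compression, with equal and opposite forces P (no external load).
Setting the final lengths equal and cancelling L: (α₁ − α₂)ΔT = P/(A₁E₁) + P/(A₂E₂).
|α₁ − α₂|·ΔT = 14.5×10⁻⁶ × 167 = 0.002421.
1/(A₁E₁) + 1/(A₂E₂) = 1/(1675×32×10³) + 1/(1050×44×10³) = 4.03×10⁻⁸ N⁻¹.
P = 0.002421 / 4.03×10⁻⁸ = 60080 N = 60.08 kN.
σ_{concrete} = P/A₁ = 60080/1675 = 35.87 MPa, compressive.

σ ≈ 35.9 MPa (compressive)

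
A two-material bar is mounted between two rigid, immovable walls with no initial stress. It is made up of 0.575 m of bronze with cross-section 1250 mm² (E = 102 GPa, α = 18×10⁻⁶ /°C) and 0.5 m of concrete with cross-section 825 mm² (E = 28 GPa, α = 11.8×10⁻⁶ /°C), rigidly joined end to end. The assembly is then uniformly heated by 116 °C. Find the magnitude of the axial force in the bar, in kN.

P ≈ 72.1 kN (compressive)

If the supports were absent, the total length change would be Σ αᵢΔT Lᵢ = 18×10⁻⁶×116×575 + 11.8×10⁻⁶×116×500 = 1.885 mm.
Since the ends are fixed, an axial force P builds up, equal in every segment, with P · Σ Lᵢ/(AᵢEᵢ) = δ_free.
The series flexibility is Σ Lᵢ/(AᵢEᵢ) = 575/(1250×102×10³) + 500/(825×28×10³) = 2.615×10⁻⁵ mm/N.
So P = 1.885 / 2.615×10⁻⁵ = 72.07 kN, compressive.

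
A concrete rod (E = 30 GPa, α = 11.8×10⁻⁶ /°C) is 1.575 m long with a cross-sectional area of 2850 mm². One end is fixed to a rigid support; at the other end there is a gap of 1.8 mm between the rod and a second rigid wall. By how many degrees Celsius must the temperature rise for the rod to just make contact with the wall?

ΔT ≈ 96.9 °C

The gap closes when αΔT L = 1.8 mm, since the rod is still unstressed at that instant.
ΔT = 1.8 / (11.8×10⁻⁶ × 1575) = 96.85 °C.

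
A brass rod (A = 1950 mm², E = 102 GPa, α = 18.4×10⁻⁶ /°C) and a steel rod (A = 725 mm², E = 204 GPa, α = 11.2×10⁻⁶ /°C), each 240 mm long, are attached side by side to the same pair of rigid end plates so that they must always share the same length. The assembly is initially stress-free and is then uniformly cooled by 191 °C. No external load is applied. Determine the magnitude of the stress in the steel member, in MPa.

Equilibrium of a rigid end plate with no external load gives equal and opposite internal forces ±P in the two members. Since α_{brass} > α_{steel}, cooling drives the brass into tension and the steel into compression.
Setting the final lengths equal and cancelling L: (α₁ − α₂)ΔT = P/(A₁E₁) + P/(A₂E₂).
|α₁ − α₂|·ΔT = 7.2×10⁻⁶ × 191 = 0.001375.
1/(A₁E₁) + 1/(A₂E₂) = 1/(1950×102×10³) + 1/(725×204×10³) = 1.179×10⁻⁸ N⁻¹.
P = 0.001375 / 1.179×10⁻⁸ = 116700 N = 116.7 kN.
σ_{steel} = P/A₂ = 116700/725 = 160.9 MPa, compressive.

σ ≈ 161 MPa (compressive)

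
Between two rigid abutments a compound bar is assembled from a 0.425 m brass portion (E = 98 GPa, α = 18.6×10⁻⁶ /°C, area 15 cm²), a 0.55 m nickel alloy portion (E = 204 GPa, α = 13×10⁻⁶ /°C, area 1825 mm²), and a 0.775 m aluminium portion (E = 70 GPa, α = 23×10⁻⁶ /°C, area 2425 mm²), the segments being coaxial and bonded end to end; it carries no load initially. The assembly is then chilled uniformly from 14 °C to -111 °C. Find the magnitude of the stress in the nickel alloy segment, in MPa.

If the supports were absent, the total length change would be Σ αᵢΔT Lᵢ = 18.6×10⁻⁶×125×425 + 13×10⁻⁶×125×550 + 23×10⁻⁶×125×775 = 4.11 mm.
The rigid supports impose zero overall length change; the single axial force P common to all segments must satisfy P Σ Lᵢ/(AᵢEᵢ) = δ_free.
Σ Lᵢ/(AᵢEᵢ) = 425/(1500×98×10³) + 550/(1825×204×10³) + 775/(2425×70×10³) = 8.934×10⁻⁶ mm/N.
So P = 4.11 / 8.934×10⁻⁶ = 460 kN, tensile.
σ_{nickel alloy} = P / A = 460000 / 1825 = 252.1 MPa.

σ ≈ 252 MPa (tensile)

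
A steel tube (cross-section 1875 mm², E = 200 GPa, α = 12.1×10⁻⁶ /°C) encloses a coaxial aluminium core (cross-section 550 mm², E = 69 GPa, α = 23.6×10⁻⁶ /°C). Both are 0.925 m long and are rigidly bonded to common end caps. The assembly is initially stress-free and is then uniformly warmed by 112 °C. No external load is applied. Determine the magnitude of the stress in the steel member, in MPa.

Equilibrium of a rigid end plate with no external load gives equal and opposite internal forces ±P in the two members. Since α_{aluminium} > α_{steel}, heating drives the aluminium into compression and the steel into tension.
Equating the net (thermal + elastic) strains gives |α₁ − α₂|·ΔT = P·[1/(A₁E₁) + 1/(A₂E₂)].
|α₁ − α₂|·ΔT = 11.5×10⁻⁶ × 112 = 0.001288.
1/(A₁E₁) + 1/(A₂E₂) = 1/(1875×200×10³) + 1/(550×69×10³) = 2.902×10⁻⁸ N⁻¹.
So P = 0.001288 / 2.902×10⁻⁸ = 44.39 kN.
σ_{steel} = P/A₁ = 44390/1875 = 23.67 MPa, tensile.

σ ≈ 23.7 MPa (tensile)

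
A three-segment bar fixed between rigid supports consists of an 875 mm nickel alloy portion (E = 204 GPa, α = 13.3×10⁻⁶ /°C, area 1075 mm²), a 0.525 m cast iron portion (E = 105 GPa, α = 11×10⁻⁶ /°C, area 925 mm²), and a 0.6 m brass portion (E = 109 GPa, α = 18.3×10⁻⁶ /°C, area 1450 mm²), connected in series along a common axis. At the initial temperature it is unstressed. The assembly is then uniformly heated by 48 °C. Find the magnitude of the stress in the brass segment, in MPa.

Free thermal expansion of the whole bar: Σ αᵢΔT Lᵢ = 13.3×10⁻⁶×48×875 + 11×10⁻⁶×48×525 + 18.3×10⁻⁶×48×600 = 1.363 mm.
The walls prevent any net length change, so an axial force P (same in every segment) develops. Compatibility: P · Σ Lᵢ/(AᵢEᵢ) = δ_free.
The series flexibility is Σ Lᵢ/(AᵢEᵢ) = 875/(1075×204×10³) + 525/(925×105×10³) + 600/(1450×109×10³) = 1.319×10⁻⁵ mm/N.
So P = 1.363 / 1.319×10⁻⁵ = 103.3 kN, compressive.
σ_{brass} = P / A = 103300 / 1450 = 71.25 MPa.

σ ≈ 71.2 MPa (compressive)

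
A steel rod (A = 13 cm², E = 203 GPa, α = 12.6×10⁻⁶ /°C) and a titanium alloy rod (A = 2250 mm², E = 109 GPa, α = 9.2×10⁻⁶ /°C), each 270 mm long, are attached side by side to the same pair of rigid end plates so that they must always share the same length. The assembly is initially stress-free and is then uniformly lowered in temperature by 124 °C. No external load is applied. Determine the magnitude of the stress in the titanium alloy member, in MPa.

The steel has the larger α, so on cooling it would change length more than the titanium alloy if both were free. The rigid plates force a common final length, so the steel is put into tension and the titanium alloy into compression, with equal and opposite forces P (no external load).
Equating the net (thermal + elastic) strains gives |α₁ − α₂|·ΔT = P·[1/(A₁E₁) + 1/(A₂E₂)].
|α₁ − α₂|·ΔT = 3.4×10⁻⁶ × 124 = 0.0004216.
1/(A₁E₁) + 1/(A₂E₂) = 1/(1300×203×10³) + 1/(2250×109×10³) = 7.867×10⁻⁹ N⁻¹.
So P = 0.0004216 / 7.867×10⁻⁹ = 53.59 kN.
σ_{titanium alloy} = P/A₂ = 53590/2250 = 23.82 MPa, compressive.

σ ≈ 23.8 MPa (compressive)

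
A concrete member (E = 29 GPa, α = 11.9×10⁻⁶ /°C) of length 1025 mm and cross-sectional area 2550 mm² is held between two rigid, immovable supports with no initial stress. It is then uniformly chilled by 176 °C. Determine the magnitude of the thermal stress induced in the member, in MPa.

σ ≈ 60.7 MPa (tensile)

Because both ends are immovable the net strain is zero, and the suppressed thermal strain is αΔT = 11.9×10⁻⁶ × 176 = 2094.4×10⁻⁶.
Hence σ = E·αΔT = 29×10³ × 2094.4×10⁻⁶ = 60.74 MPa, tensile.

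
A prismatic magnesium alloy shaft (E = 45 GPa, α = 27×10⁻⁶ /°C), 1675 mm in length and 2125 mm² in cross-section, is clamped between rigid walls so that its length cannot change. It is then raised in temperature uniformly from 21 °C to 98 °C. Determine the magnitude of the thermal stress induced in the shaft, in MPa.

The supports are rigid, so the total axial strain is zero. The restrained thermal strain is ε = αΔT = 27×10⁻⁶ × 77 = 2079×10⁻⁶.
Hence σ = E·αΔT = 45×10³ × 2079×10⁻⁶ = 93.55 MPa, compressive.

σ ≈ 93.6 MPa (compressive)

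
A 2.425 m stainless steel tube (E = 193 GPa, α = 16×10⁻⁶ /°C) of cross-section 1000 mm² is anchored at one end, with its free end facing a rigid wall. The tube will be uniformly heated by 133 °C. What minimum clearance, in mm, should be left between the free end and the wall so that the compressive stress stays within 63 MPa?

With no wall the tube would lengthen by αΔT L = 16×10⁻⁶ × 133 × 2425 = 5.16 mm.
A stress of 63 MPa corresponds to the wall pushing the tube back by σL/E = 63×2425/(193×10³) = 0.7916 mm.
So the gap has to take up the difference, g_min = δ_free − σL/E = 5.16 − 0.7916 = 4.369 mm.

g ≈ 4.37 mm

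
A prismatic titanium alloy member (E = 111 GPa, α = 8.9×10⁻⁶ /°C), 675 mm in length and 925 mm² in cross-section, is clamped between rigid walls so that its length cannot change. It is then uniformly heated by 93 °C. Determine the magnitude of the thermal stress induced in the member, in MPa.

σ ≈ 91.9 MPa (compressive)

The supports are rigid, so the total axial strain is zero. The restrained thermal strain is ε = αΔT = 8.9×10⁻⁶ × 93 = 827.7×10⁻⁶.
σ = EαΔT = 111×10³ × 8.9×10⁻⁶ × 93 = 91.87 MPa (compressive; the member is trying to expand).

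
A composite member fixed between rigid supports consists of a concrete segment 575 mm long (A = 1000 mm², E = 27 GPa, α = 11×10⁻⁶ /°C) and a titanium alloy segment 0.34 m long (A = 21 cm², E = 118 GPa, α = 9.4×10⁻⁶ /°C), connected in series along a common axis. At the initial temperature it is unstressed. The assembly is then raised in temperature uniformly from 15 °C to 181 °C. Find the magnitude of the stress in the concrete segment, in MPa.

σ ≈ 69.7 MPa (compressive)

Free thermal expansion of the whole bar: Σ αᵢΔT Lᵢ = 11×10⁻⁶×166×575 + 9.4×10⁻⁶×166×340 = 1.58 mm.
The rigid supports impose zero overall length change; the single axial force P common to all segments must satisfy P Σ Lᵢ/(AᵢEᵢ) = δ_free.
Σ Lᵢ/(AᵢEᵢ) = 575/(1000×27×10³) + 340/(2100×118×10³) = 2.267×10⁻⁵ mm/N.
So P = 1.58 / 2.267×10⁻⁵ = 69.72 kN, compressive.
σ_{concrete} = P / A = 69720 / 1000 = 69.72 MPa.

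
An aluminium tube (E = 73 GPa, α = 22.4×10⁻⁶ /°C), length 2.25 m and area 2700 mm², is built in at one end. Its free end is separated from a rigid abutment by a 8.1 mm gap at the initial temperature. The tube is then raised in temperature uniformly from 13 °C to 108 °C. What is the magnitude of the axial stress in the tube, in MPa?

σ ≈ 0 MPa

Free thermal elongation = αΔT L = 22.4×10⁻⁶ × 95 × 2250 = 4.788 mm.
Since δ_free = 4.79 mm is less than the 8.1 mm gap, the tube never touches the wall. No axial force develops.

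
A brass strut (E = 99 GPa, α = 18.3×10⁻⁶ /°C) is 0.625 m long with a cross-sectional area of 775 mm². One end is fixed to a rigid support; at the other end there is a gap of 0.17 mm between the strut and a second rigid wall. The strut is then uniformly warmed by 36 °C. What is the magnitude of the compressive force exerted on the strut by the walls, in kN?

Unrestrained expansion: δ_free = αΔT L = 18.3×10⁻⁶ × 36 × 625 = 0.4118 mm.
The gap closes (δ_free > 0.17 mm) and the wall then resists a further 0.4118 − 0.17 = 0.2418 mm of expansion.
Compatibility: PL/(AE) = 0.2418 mm, so σ = P/A = E × (0.2418/625) = 38.29 MPa.
Force on the wall = σA = 38.29 × 775 mm² = 29.68 kN.

P ≈ 29.7 kN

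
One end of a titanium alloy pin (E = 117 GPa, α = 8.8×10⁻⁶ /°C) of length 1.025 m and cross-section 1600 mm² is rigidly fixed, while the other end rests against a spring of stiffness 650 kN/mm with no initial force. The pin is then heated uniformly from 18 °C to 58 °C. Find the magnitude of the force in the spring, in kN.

P ≈ 51.4 kN

If the spring were absent the pin would lengthen by αΔT L = 8.8×10⁻⁶ × 40 × 1025 = 0.3608 mm.
Let P be the compressive force at the spring. The pin shortens elastically by PL/(AE) and the spring compresses by P/k; together these equal δ_free.
P [ L/(AE) + 1/k ] = δ_free → P [ 1025/(1600×117×10³) + 1/(650×10³) ] = 0.3608.
P = 0.3608 / 7.014×10⁻⁶ = 51440 N.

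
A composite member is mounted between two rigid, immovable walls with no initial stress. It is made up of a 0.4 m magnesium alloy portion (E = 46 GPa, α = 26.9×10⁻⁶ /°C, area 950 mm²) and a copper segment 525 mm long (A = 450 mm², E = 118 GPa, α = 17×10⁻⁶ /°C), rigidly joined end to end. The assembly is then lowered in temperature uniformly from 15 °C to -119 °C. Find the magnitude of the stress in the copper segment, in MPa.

σ ≈ 308 MPa (tensile)

If the supports were absent, the total length change would be Σ αᵢΔT Lᵢ = 26.9×10⁻⁶×134×400 + 17×10⁻⁶×134×525 = 2.638 mm.
The walls prevent any net length change, so an axial force P (same in every segment) develops. Compatibility: P · Σ Lᵢ/(AᵢEᵢ) = δ_free.
The series flexibility is Σ Lᵢ/(AᵢEᵢ) = 400/(950×46×10³) + 525/(450×118×10³) = 1.904×10⁻⁵ mm/N.
Hence P = δ_free / Σ(L/AE) = 2.638/1.904×10⁻⁵ = 138.5 kN (tensile).
σ_{copper} = P / A = 138500 / 450 = 307.9 MPa.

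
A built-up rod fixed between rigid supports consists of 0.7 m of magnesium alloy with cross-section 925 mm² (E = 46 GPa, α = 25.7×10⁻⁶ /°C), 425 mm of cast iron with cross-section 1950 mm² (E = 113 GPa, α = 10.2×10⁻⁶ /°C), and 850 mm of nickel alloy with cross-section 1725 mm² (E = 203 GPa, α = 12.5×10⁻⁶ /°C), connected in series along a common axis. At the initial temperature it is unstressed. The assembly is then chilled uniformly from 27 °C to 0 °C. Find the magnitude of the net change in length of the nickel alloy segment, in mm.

With the walls removed the bar would change length by δ_free = Σ αᵢΔT Lᵢ = 25.7×10⁻⁶×27×700 + 10.2×10⁻⁶×27×425 + 12.5×10⁻⁶×27×850 = 0.8896 mm.
The walls prevent any net length change, so an axial force P (same in every segment) develops. Compatibility: P · Σ Lᵢ/(AᵢEᵢ) = δ_free.
Σ Lᵢ/(AᵢEᵢ) = 700/(925×46×10³) + 425/(1950×113×10³) + 850/(1725×203×10³) = 2.081×10⁻⁵ mm/N.
So P = 0.8896 / 2.081×10⁻⁵ = 42.76 kN, tensile.
For the nickel alloy segment, free thermal change = 12.5×10⁻⁶×27×850 = 0.2869 mm and elastic change from P = 42760×850/(1725×203×10³) = 0.1038 mm; these oppose, so the net change is 0.183 mm (segment shortens).

|ΔL| ≈ 0.183 mm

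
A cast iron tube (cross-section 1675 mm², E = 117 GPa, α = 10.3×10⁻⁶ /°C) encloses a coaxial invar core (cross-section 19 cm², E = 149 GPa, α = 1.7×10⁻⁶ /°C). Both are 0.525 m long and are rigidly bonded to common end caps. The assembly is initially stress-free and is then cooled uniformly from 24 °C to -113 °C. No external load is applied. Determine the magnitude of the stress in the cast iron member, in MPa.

σ ≈ 81.5 MPa (tensile)

The cast iron has the larger α, so on cooling it would change length more than the invar if both were free. The rigid plates force a common final length, so the cast iron is put into tension and the invar into compression, with equal and opposite forces P (no external load).
Equating the net (thermal + elastic) strains gives |α₁ − α₂|·ΔT = P·[1/(A₁E₁) + 1/(A₂E₂)].
|α₁ − α₂|·ΔT = 8.6×10⁻⁶ × 137 = 0.001178.
1/(A₁E₁) + 1/(A₂E₂) = 1/(1675×117×10³) + 1/(1900×149×10³) = 8.635×10⁻⁹ N⁻¹.
So P = 0.001178 / 8.635×10⁻⁹ = 136.4 kN.
σ_{cast iron} = P/A₁ = 136400/1675 = 81.46 MPa, tensile.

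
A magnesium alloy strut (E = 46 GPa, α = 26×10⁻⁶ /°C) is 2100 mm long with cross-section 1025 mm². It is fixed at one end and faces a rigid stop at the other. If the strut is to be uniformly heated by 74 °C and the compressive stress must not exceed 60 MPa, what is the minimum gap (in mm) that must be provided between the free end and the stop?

g ≈ 1.3 mm

With no wall the strut would lengthen by αΔT L = 26×10⁻⁶ × 74 × 2100 = 4.04 mm.
At the allowable stress the elastic shortening the wall may impose is σL/E = 60 × 2100 / (46×10³) = 2.739 mm.
So the gap has to take up the difference, g_min = δ_free − σL/E = 4.04 − 2.739 = 1.301 mm.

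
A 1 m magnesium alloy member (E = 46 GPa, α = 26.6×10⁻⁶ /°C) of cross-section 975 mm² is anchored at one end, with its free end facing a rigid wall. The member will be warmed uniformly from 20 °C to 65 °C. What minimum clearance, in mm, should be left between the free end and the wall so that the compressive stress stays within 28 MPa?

With no wall the member would lengthen by αΔT L = 26.6×10⁻⁶ × 45 × 1000 = 1.197 mm.
A stress of 28 MPa corresponds to the wall pushing the member back by σL/E = 28×1000/(46×10³) = 0.6087 mm.
So the gap has to take up the difference, g_min = δ_free − σL/E = 1.197 − 0.6087 = 0.5883 mm.

g ≈ 0.588 mm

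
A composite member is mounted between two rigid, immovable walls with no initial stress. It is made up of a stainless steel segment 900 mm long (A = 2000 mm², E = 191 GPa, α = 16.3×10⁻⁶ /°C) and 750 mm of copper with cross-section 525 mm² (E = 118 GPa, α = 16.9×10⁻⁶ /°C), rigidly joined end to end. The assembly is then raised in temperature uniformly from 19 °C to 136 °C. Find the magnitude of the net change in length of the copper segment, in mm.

With the walls removed the bar would change length by δ_free = Σ αᵢΔT Lᵢ = 16.3×10⁻⁶×117×900 + 16.9×10⁻⁶×117×750 = 3.199 mm.
The rigid supports impose zero overall length change; the single axial force P common to all segments must satisfy P Σ Lᵢ/(AᵢEᵢ) = δ_free.
Σ Lᵢ/(AᵢEᵢ) = 900/(2000×191×10³) + 750/(525×118×10³) = 1.446×10⁻⁵ mm/N.
P = 3.199 / 1.446×10⁻⁵ = 221200 N = 221.2 kN, compressive.
For the copper segment, free thermal change = 16.9×10⁻⁶×117×750 = 1.483 mm and elastic change from P = 221200×750/(525×118×10³) = 2.678 mm; these oppose, so the net change is 1.2 mm (segment shortens).

|ΔL| ≈ 1.2 mm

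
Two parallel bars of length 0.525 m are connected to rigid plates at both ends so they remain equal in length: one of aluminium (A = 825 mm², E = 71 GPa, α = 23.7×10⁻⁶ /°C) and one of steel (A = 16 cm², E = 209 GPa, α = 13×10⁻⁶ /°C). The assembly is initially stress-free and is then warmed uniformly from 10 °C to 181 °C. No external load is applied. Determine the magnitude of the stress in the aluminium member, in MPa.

Both members must finish at the same length. With the larger α, the aluminium tends to over-expand; the plates restrain it, putting the aluminium in compression and the steel in tension. With no external load the two internal forces are equal and opposite, magnitude P.
Compatibility of the two members (thermal + elastic change equal): (α₁ − α₂)ΔT = P·[1/(A₁E₁) + 1/(A₂E₂)].
|α₁ − α₂|·ΔT = 10.7×10⁻⁶ × 171 = 0.00183.
1/(A₁E₁) + 1/(A₂E₂) = 1/(825×71×10³) + 1/(1600×209×10³) = 2.006×10⁻⁸ N⁻¹.
So P = 0.00183 / 2.006×10⁻⁸ = 91.2 kN.
σ_{aluminium} = P/A₁ = 91200/825 = 110.5 MPa, compressive.

σ ≈ 111 MPa (compressive)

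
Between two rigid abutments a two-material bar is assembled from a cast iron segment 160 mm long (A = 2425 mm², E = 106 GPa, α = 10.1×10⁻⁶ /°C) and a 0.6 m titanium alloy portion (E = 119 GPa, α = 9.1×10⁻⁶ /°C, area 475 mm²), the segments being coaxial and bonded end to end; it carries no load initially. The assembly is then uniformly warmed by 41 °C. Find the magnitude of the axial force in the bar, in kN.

P ≈ 25.8 kN (compressive)

With the walls removed the bar would change length by δ_free = Σ αᵢΔT Lᵢ = 10.1×10⁻⁶×41×160 + 9.1×10⁻⁶×41×600 = 0.2901 mm.
The walls prevent any net length change, so an axial force P (same in every segment) develops. Compatibility: P · Σ Lᵢ/(AᵢEᵢ) = δ_free.
The series flexibility is Σ Lᵢ/(AᵢEᵢ) = 160/(2425×106×10³) + 600/(475×119×10³) = 1.124×10⁻⁵ mm/N.
So P = 0.2901 / 1.124×10⁻⁵ = 25.82 kN, compressive.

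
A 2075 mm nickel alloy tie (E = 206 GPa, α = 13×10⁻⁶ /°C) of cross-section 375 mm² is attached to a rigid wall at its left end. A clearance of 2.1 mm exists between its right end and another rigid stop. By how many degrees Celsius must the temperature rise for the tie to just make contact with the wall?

The gap closes when αΔT L = 2.1 mm, since the tie is still unstressed at that instant.
So ΔT = g/(αL) = 2.1/(13×10⁻⁶ × 2075) = 77.85 °C.

ΔT ≈ 77.8 °C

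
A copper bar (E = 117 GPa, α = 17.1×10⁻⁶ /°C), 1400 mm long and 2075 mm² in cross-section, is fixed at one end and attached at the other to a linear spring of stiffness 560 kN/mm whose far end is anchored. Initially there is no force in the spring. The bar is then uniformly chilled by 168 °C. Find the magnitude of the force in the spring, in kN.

Free thermal contraction: δ_free = αΔT L = 17.1×10⁻⁶ × 168 × 1400 = 4.022 mm.
With a force P in the spring, the elastic change of the bar is PL/(AE) and that of the spring is P/k; compatibility requires their sum to equal δ_free.
P [ L/(AE) + 1/k ] = δ_free → P [ 1400/(2075×117×10³) + 1/(560×10³) ] = 4.022.
P = 4.022 / 7.552×10⁻⁶ = 532500 N.

P ≈ 533 kN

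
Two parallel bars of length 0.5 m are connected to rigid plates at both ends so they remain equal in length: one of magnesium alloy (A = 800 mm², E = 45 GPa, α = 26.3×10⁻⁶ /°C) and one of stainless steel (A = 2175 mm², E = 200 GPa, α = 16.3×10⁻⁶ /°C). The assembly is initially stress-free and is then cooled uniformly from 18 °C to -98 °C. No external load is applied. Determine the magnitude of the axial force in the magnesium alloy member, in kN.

Both members must finish at the same length. With the larger α, the magnesium alloy tends to over-contract; the plates restrain it, putting the magnesium alloy in tension and the stainless steel in compression. With no external load the two internal forces are equal and opposite, magnitude P.
Setting the final lengths equal and cancelling L: (α₁ − α₂)ΔT = P/(A₁E₁) + P/(A₂E₂).
|α₁ − α₂|·ΔT = 10×10⁻⁶ × 116 = 0.00116.
1/(A₁E₁) + 1/(A₂E₂) = 1/(800×45×10³) + 1/(2175×200×10³) = 3.008×10⁻⁸ N⁻¹.
P = 0.00116 / 3.008×10⁻⁸ = 38570 N = 38.57 kN.

P ≈ 38.6 kN (tensile in the magnesium alloy)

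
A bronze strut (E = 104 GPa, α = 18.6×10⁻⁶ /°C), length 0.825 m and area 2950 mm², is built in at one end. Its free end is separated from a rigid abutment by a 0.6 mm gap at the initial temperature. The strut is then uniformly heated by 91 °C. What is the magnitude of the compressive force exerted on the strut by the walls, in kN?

P ≈ 296 kN

Free thermal elongation = αΔT L = 18.6×10⁻⁶ × 91 × 825 = 1.396 mm.
This exceeds the 0.6 mm gap, so the wall pushes back. The portion of expansion that must be recovered elastically is δ_free − gap = 1.396 − 0.6 = 0.7964 mm.
So σ = E(δ_free − g)/L = 104×10³ × 0.7964/825 = 100.4 MPa.
Force on the wall = σA = 100.4 × 2950 mm² = 296.2 kN.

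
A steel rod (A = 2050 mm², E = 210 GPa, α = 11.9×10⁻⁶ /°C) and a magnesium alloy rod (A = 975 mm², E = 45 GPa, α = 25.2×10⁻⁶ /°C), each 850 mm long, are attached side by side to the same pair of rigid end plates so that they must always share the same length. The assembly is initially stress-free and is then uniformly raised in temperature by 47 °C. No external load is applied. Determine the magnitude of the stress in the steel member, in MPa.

Equilibrium of a rigid end plate with no external load gives equal and opposite internal forces ±P in the two members. Since α_{magnesium alloy} > α_{steel}, heating drives the magnesium alloy into compression and the steel into tension.
Equating the net (thermal + elastic) strains gives |α₁ − α₂|·ΔT = P·[1/(A₁E₁) + 1/(A₂E₂)].
|α₁ − α₂|·ΔT = 13.3×10⁻⁶ × 47 = 0.0006251.
1/(A₁E₁) + 1/(A₂E₂) = 1/(2050×210×10³) + 1/(975×45×10³) = 2.511×10⁻⁸ N⁻¹.
So P = 0.0006251 / 2.511×10⁻⁸ = 24.89 kN.
σ_{steel} = P/A₁ = 24890/2050 = 12.14 MPa, tensile.

σ ≈ 12.1 MPa (tensile)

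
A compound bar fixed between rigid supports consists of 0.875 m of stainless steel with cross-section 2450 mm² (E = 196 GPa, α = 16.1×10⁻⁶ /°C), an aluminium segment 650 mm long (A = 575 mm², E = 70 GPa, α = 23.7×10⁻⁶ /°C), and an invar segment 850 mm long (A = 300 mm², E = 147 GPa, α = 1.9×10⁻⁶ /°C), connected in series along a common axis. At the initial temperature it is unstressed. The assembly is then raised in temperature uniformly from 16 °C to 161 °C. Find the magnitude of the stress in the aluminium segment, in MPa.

σ ≈ 211 MPa (compressive)

Free thermal expansion of the whole bar: Σ αᵢΔT Lᵢ = 16.1×10⁻⁶×145×875 + 23.7×10⁻⁶×145×650 + 1.9×10⁻⁶×145×850 = 4.511 mm.
The walls prevent any net length change, so an axial force P (same in every segment) develops. Compatibility: P · Σ Lᵢ/(AᵢEᵢ) = δ_free.
Σ Lᵢ/(AᵢEᵢ) = 875/(2450×196×10³) + 650/(575×70×10³) + 850/(300×147×10³) = 3.725×10⁻⁵ mm/N.
P = 4.511 / 3.725×10⁻⁵ = 121100 N = 121.1 kN, compressive.
σ_{aluminium} = P / A = 121100 / 575 = 210.6 MPa.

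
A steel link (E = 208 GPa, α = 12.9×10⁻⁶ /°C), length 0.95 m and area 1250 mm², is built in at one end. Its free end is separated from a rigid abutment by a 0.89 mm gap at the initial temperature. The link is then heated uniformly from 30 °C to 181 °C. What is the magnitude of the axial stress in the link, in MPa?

σ ≈ 210 MPa (compressive)

Free thermal elongation = αΔT L = 12.9×10⁻⁶ × 151 × 950 = 1.851 mm.
The gap closes (δ_free > 0.89 mm) and the wall then resists a further 1.851 − 0.89 = 0.9605 mm of expansion.
That suppressed elongation corresponds to σ = E·Δ/L = 208×10³ × 0.9605/950 = 210.3 MPa.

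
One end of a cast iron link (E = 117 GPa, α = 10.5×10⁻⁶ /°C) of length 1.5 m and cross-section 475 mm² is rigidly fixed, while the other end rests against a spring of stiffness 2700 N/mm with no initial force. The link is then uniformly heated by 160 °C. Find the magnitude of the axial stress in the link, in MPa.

σ ≈ 13.4 MPa (compressive)

If the spring were absent the link would lengthen by αΔT L = 10.5×10⁻⁶ × 160 × 1500 = 2.52 mm.
Let P be the compressive force at the spring. The link shortens elastically by PL/(AE) and the spring compresses by P/k; together these equal δ_free.
P [ L/(AE) + 1/k ] = δ_free → P [ 1500/(475×117×10³) + 1/(2700) ] = 2.52.
P = 2.52 / 0.0003974 = 6342 N.
σ = P/A = 6342/475 = 13.35 MPa.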